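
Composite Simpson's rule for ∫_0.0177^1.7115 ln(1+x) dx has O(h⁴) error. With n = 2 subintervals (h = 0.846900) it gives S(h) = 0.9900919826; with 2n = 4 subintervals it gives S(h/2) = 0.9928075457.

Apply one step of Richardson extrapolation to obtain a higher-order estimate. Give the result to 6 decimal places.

r = 4, so 2^r = 16.
Top: 16(0.9928075457) − (0.9900919826) = 14.8948287486
Divide by 2^4 − 1 = 15.
So the Richardson estimate is 0.9929885832.
Gap between inputs: 2.716e-03; correction applied: +0.0001810375.

0.992989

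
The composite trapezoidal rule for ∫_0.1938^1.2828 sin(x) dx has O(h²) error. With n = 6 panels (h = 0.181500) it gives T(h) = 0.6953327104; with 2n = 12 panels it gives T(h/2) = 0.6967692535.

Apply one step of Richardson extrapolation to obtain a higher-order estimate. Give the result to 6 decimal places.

Order 2 gives 2^r = 4 and 2^r − 1 = 3.
Top: 4(0.6967692535) − (0.6953327104) = 2.0917443036
(4·0.6967692535 − 0.6953327104)/(4 − 1) = 0.6972481012

0.697248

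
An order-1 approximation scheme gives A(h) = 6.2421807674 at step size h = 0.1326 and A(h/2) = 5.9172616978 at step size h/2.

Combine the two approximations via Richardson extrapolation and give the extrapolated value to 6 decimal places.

r = 1, so 2^r = 2.
Top: 2(5.9172616978) − (6.2421807674) = 5.5923426282
Denominator 2 − 1 = 1.
5.5923426282 ÷ 1 = 5.5923426282

5.592343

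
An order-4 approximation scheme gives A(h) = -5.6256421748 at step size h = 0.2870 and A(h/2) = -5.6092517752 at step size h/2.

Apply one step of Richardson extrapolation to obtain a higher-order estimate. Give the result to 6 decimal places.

-5.608159

The method has order 4: 2^4 = 16.
Numerator 16 × A(h/2) − A(h) = 16 × (-5.6092517752) − (-5.6256421748) = -84.1223862284
Denominator 16 − 1 = 15.
Result: -5.6081590819
Correction |R − A(h/2)| = 1.093e-03; gap |A(h/2) − A(h)| = 1.639e-02.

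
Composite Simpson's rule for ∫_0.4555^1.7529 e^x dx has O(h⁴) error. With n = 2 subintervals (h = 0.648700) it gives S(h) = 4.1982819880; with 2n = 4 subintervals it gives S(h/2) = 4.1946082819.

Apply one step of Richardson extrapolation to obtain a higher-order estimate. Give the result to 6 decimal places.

Error is O(h^4); halving h shrinks it by 2^4 = 16.
2^4 × A(h/2) = 67.1137325104; minus A(h) gives 62.9154505224.
Extrapolated: 62.9154505224 / 15 = 4.1943633682
Correction |R − A(h/2)| = 2.449e-04; gap |A(h/2) − A(h)| = 3.674e-03.

4.194363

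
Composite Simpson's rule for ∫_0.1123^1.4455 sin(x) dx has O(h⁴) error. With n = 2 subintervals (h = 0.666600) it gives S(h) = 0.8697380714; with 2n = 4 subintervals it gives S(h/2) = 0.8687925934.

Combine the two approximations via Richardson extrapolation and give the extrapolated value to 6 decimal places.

0.868730

Method order is 4; weight 2^4 = 16.
16 × 0.8687925934 = 13.9006814944; 13.9006814944 − 0.8697380714 = 13.0309434230
R = 13.0309434230/15 = 0.8687295615
Gap between inputs: 9.455e-04; correction applied: −0.0000630319.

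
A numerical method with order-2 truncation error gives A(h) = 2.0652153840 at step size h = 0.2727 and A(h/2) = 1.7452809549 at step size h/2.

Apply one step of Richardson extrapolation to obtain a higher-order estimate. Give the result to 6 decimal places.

r = 2: numerator weight 4, denominator 3.
4×1.7452809549 = 6.9811238196; 6.9811238196 − 2.0652153840 = 4.9159084356
Divide by 2^2 − 1 = 3.
(4×1.7452809549 − 2.0652153840)/(4 − 1) = 1.6386361452

1.638636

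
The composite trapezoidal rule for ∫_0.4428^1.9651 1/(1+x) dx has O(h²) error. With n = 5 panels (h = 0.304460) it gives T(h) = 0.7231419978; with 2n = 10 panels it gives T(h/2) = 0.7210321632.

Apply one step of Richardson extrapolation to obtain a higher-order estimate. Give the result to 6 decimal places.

0.720329

The method has order 2: 2^2 = 4.
Weighted: 2.8841286528 − 0.7231419978 = 2.1609866550
Divide by 2^2 − 1 = 3.
R = 2.1609866550/3 = 0.7203288850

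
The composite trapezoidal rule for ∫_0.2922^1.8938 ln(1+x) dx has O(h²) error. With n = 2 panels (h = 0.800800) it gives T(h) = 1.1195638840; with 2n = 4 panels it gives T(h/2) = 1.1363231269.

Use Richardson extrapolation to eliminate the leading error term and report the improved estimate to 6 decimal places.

1.141910

Method order is 2; weight 2^2 = 4.
2^2×A(h/2) = 4.5452925076; minus A(h) gives 3.4257286236.
(4×1.1363231269 − 1.1195638840)/(4 − 1) = 1.1419095412
Gap between inputs: 1.676e-02; correction applied: +0.0055864143.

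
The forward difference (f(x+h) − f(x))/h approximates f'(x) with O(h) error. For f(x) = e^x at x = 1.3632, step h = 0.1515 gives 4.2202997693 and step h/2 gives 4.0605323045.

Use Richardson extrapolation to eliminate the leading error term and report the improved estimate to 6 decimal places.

Method order is 1; weight 2^1 = 2.
2^1×A(h/2) = 8.1210646090; minus A(h) gives 3.9007648397.
R = 3.9007648397/1 = 3.9007648397

3.900765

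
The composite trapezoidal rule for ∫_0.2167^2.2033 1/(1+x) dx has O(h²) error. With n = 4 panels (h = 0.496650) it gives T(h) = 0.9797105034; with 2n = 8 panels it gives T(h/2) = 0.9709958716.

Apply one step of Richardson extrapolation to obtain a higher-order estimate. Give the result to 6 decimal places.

r = 2: numerator weight 4, denominator 3.
Top: 4(0.9709958716) − (0.9797105034) = 2.9042729830
2.9042729830 ÷ 3 = 0.9680909943

0.968091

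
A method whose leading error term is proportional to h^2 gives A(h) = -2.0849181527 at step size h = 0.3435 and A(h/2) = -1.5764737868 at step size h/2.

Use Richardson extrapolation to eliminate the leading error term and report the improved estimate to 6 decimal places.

Order 2 gives 2^r = 4 and 2^r − 1 = 3.
4*(-1.5764737868) = -6.3058951472; subtract (-2.0849181527) → -4.2209769945
Extrapolated: (-4.2209769945) / 3 = -1.4069923315

-1.406992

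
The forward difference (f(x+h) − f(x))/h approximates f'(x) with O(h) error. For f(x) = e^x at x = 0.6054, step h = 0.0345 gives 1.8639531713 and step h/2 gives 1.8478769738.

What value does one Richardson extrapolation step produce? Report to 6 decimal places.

The method has order 1: 2^1 = 2.
Top: 2(1.8478769738) − (1.8639531713) = 1.8318007763
Denominator 2 − 1 = 1.
So the Richardson estimate is 1.8318007763.
Gap between inputs: 1.608e-02; correction applied: −0.0160761975.

1.831801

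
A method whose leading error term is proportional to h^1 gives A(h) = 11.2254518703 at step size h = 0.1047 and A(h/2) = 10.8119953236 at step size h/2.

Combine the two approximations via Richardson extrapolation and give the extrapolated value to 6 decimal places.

r = 1, so 2^r = 2.
2 × 10.8119953236 = 21.6239906472; 21.6239906472 − 11.2254518703 = 10.3985387769
10.3985387769 ÷ 1 = 10.3985387769

10.398539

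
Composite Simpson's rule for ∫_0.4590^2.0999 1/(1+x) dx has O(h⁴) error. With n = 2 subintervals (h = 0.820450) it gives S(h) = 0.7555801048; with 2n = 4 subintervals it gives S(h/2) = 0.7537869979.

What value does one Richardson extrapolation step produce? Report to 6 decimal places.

r = 4, so 2^r = 16.
16*0.7537869979 = 12.0605919664; subtract 0.7555801048 → 11.3050118616
Divide by 2^4 − 1 = 15.
R = 11.3050118616/15 = 0.7536674574

0.753667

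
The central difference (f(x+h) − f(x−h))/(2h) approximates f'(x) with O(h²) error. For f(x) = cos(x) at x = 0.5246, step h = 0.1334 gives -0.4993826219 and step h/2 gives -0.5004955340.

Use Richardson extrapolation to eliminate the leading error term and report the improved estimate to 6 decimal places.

r = 2, so 2^r = 4.
2^2*A(h/2) = -2.0019821360; minus A(h) gives -1.5025995141.
Divide by 2^2 − 1 = 3.
So the Richardson estimate is -0.5008665047.

-0.500867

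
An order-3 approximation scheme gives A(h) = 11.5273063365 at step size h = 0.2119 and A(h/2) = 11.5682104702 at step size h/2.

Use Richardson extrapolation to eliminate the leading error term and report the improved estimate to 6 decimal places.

11.574054

The method has order 3: 2^3 = 8.
8·11.5682104702 − 11.5273063365 = 81.0183774251
Divide by 2^3 − 1 = 7.
Result: 11.5740539179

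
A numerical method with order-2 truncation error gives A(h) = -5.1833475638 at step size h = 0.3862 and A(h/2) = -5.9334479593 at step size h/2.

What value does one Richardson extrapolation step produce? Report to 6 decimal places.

-6.183481

Method order is 2; weight 2^2 = 4.
Numerator 4×A(h/2) − A(h) = 4×(-5.9334479593) − (-5.1833475638) = -18.5504442734
R = (-18.5504442734)/3 = -6.1834814245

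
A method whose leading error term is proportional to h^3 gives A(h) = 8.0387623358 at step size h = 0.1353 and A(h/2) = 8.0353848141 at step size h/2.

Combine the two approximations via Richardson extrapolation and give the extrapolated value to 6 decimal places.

8.034902

With r = 3 the leading error scales as h^3, so the weight is 2^3 = 8.
8·8.0353848141 − 8.0387623358 = 56.2443161770
Denominator 8 − 1 = 7.
(8·8.0353848141 − 8.0387623358)/(8 − 1) = 8.0349023110
Shift from A(h/2): −0.0004825031.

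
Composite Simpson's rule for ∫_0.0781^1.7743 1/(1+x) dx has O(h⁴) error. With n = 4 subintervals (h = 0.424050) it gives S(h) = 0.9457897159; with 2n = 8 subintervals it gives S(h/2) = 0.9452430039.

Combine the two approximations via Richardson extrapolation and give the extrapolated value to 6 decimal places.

The method has order 4: 2^4 = 16.
Difference of the inputs: 0.9452430039 − 0.9457897159 = -0.0005467120
Divide by 2^4 − 1 = 15: (-0.0005467120)/15 = -0.0000364475
R = A(h/2) + (A(h/2) − A(h))/15 = 0.9452430039 − 0.0000364475 = 0.9452065564
Correction |R − A(h/2)| = 3.645e-05; gap |A(h/2) − A(h)| = 5.467e-04.

0.945207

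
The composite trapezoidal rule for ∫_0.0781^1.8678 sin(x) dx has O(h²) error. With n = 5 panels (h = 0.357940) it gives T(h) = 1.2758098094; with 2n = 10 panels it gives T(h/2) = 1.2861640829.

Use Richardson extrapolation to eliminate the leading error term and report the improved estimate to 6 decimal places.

Error is O(h^2); halving h shrinks it by 2^2 = 4.
Numerator 4×A(h/2) − A(h) = 4×1.2861640829 − 1.2758098094 = 3.8688465222
Extrapolated: 3.8688465222 / 3 = 1.2896155074
Correction |R − A(h/2)| = 3.451e-03; gap |A(h/2) − A(h)| = 1.035e-02.

1.289616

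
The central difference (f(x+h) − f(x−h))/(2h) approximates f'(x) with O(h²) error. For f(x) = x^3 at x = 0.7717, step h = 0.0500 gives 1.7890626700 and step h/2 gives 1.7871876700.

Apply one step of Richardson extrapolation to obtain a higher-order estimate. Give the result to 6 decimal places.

With r = 2 the leading error scales as h^2, so the weight is 2^2 = 4.
4 × 1.7871876700 = 7.1487506800; subtract 1.7890626700 → 5.3596880100
Divide by 2^2 − 1 = 3.
(4 × 1.7871876700 − 1.7890626700)/(4 − 1) = 1.7865626700
Shift from A(h/2): −0.0006250000.

1.786563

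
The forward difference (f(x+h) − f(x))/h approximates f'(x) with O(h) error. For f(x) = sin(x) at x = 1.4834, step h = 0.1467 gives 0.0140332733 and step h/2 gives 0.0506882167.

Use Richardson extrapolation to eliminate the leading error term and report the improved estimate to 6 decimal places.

Error is O(h^1); halving h shrinks it by 2^1 = 2.
2^1 × A(h/2) = 0.1013764334; minus A(h) gives 0.0873431601.
R = 0.0873431601/1 = 0.0873431601

0.087343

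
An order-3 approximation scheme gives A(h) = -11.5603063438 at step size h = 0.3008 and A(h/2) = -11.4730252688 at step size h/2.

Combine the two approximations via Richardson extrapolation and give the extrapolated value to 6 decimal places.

-11.460557

The method has order 3: 2^3 = 8.
8×(-11.4730252688) = -91.7842021504; (-91.7842021504) − (-11.5603063438) = -80.2238958066
Denominator 8 − 1 = 7.
R = (-80.2238958066)/7 = -11.4605565438
Shift from A(h/2): +0.0124687250.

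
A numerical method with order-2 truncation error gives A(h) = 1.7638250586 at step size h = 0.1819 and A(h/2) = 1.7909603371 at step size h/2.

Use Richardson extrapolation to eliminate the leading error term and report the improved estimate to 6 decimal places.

1.800005

Order 2 gives 2^r = 4 and 2^r − 1 = 3.
2^2 × A(h/2) = 7.1638413484; minus A(h) gives 5.4000162898.
(4 × 1.7909603371 − 1.7638250586)/(4 − 1) = 1.8000054299
Gap between inputs: 2.714e-02; correction applied: +0.0090450928.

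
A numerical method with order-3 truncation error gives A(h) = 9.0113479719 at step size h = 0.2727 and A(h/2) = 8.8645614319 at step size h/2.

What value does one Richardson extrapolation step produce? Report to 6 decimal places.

Order 3 gives 2^r = 8 and 2^r − 1 = 7.
8·8.8645614319 = 70.9164914552; subtract 9.0113479719 → 61.9051434833
Extrapolated: 61.9051434833 / 7 = 8.8435919262
Shift from A(h/2): −0.0209695057.

8.843592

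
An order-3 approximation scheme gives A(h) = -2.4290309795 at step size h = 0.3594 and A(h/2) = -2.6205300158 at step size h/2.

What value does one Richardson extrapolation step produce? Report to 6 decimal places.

-2.647887

Leading term ∝ h^3; use weight 8 = 2^3.
2^3×A(h/2) = -20.9642401264; minus A(h) gives -18.5352091469.
(8×(-2.6205300158) − (-2.4290309795))/(8 − 1) = -2.6478870210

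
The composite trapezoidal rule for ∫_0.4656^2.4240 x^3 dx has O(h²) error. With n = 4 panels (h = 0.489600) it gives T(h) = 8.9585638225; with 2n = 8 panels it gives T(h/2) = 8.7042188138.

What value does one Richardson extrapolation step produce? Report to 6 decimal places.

Order 2 gives 2^r = 4 and 2^r − 1 = 3.
4×8.7042188138 = 34.8168752552; 34.8168752552 − 8.9585638225 = 25.8583114327
Denominator 4 − 1 = 3.
Result: 8.6194371442

8.619437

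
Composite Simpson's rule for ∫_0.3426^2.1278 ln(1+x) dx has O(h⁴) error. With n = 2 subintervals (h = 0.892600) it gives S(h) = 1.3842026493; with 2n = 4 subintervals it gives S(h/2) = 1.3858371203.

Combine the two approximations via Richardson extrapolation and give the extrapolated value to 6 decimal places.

r = 4, so 2^r = 16.
16 × 1.3858371203 = 22.1733939248; 22.1733939248 − 1.3842026493 = 20.7891912755
Denominator 16 − 1 = 15.
R = 20.7891912755/15 = 1.3859460850
Shift from A(h/2): +0.0001089647.

1.385946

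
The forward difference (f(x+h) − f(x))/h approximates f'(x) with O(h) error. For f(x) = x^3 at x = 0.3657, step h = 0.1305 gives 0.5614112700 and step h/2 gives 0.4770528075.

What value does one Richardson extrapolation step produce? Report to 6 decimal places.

0.392694

Order 1 gives 2^r = 2 and 2^r − 1 = 1.
Top: 2(0.4770528075) − (0.5614112700) = 0.3926943450
Divide by 2^1 − 1 = 1.
Extrapolated: 0.3926943450 / 1 = 0.3926943450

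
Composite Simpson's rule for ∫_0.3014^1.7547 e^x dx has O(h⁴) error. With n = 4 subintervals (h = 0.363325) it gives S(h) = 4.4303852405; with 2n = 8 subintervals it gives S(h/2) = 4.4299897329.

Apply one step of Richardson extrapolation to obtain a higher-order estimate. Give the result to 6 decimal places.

4.429963

With r = 4 the leading error scales as h^4, so the weight is 2^4 = 16.
Weighted: 70.8798357264 − 4.4303852405 = 66.4494504859
(16·4.4299897329 − 4.4303852405)/(16 − 1) = 4.4299633657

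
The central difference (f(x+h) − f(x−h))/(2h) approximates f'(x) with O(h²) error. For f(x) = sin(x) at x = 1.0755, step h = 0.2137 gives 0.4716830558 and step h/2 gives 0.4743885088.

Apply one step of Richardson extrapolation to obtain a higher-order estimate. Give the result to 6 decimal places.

Order 2 gives 2^r = 4 and 2^r − 1 = 3.
Weighted: 1.8975540352 − 0.4716830558 = 1.4258709794
1.4258709794 ÷ 3 = 0.4752903265
Correction |R − A(h/2)| = 9.018e-04; gap |A(h/2) − A(h)| = 2.705e-03.

0.475290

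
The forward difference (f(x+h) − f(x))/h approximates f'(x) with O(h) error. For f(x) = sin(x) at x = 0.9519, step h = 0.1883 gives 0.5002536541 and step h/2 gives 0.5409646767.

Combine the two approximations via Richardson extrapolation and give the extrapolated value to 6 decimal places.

0.581676

The method has order 1: 2^1 = 2.
2·0.5409646767 = 1.0819293534; subtract 0.5002536541 → 0.5816756993
Divide by 2^1 − 1 = 1.
So the Richardson estimate is 0.5816756993.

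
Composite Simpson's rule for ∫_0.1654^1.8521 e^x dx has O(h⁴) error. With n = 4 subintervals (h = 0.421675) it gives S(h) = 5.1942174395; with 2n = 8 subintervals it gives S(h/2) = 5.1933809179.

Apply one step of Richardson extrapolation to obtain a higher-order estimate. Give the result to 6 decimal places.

5.193325

Order 4 gives 2^r = 16 and 2^r − 1 = 15.
A(h/2) − A(h) = 5.1933809179 − 5.1942174395 = -0.0008365216
Divide by 2^4 − 1 = 15: (-0.0008365216)/15 = -0.0000557681
R = A(h/2) + (A(h/2) − A(h))/15 = 5.1933809179 − 0.0000557681 = 5.1933251498
Gap between inputs: 8.365e-04; correction applied: −0.0000557681.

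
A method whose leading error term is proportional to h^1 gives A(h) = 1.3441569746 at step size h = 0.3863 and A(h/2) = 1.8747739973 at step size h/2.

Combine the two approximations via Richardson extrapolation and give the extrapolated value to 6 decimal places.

2.405391

Leading term ∝ h^1; use weight 2 = 2^1.
2·1.8747739973 = 3.7495479946; subtract 1.3441569746 → 2.4053910200
Divide by 2^1 − 1 = 1.
2.4053910200 ÷ 1 = 2.4053910200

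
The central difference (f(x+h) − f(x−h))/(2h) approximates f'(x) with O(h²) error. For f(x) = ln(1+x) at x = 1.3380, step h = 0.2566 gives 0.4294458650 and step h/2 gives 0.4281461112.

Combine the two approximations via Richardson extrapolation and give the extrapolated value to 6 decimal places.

r = 2, so 2^r = 4.
4·0.4281461112 = 1.7125844448; 1.7125844448 − 0.4294458650 = 1.2831385798
R = 1.2831385798/3 = 0.4277128599

0.427713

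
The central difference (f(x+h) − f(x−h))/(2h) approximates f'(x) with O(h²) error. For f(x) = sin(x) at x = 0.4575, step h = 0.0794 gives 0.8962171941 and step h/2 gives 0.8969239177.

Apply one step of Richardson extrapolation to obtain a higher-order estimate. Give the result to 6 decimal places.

0.897159

r = 2, so 2^r = 4.
4×0.8969239177 = 3.5876956708; 3.5876956708 − 0.8962171941 = 2.6914784767
Divide by 2^2 − 1 = 3.
Result: 0.8971594922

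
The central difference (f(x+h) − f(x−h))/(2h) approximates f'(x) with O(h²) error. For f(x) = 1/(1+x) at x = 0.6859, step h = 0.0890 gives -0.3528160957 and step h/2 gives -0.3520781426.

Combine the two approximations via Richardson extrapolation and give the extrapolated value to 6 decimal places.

-0.351832

Leading term ∝ h^2; use weight 4 = 2^2.
Top: 4(-0.3520781426) − (-0.3528160957) = -1.0554964747
Extrapolated: (-1.0554964747) / 3 = -0.3518321582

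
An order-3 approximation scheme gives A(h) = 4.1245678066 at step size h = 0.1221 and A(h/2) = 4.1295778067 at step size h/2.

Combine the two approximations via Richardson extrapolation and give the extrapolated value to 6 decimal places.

4.130294

r = 3, so 2^r = 8.
Numerator 8 × A(h/2) − A(h) = 8 × 4.1295778067 − 4.1245678066 = 28.9120546470
Divide by 2^3 − 1 = 7.
Extrapolated: 28.9120546470 / 7 = 4.1302935210
Gap between inputs: 5.010e-03; correction applied: +0.0007157143.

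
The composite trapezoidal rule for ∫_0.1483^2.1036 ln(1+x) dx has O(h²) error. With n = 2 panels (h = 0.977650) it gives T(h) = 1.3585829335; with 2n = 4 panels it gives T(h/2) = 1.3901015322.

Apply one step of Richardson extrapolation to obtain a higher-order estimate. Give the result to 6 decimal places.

The method has order 2: 2^2 = 4.
2^2·A(h/2) = 5.5604061288; minus A(h) gives 4.2018231953.
Divide by 2^2 − 1 = 3.
So the Richardson estimate is 1.4006077318.

1.400608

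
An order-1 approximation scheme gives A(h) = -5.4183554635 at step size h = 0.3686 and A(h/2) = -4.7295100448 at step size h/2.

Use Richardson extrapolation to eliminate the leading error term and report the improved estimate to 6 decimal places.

r = 1: numerator weight 2, denominator 1.
2 × (-4.7295100448) = -9.4590200896; (-9.4590200896) − (-5.4183554635) = -4.0406646261
(2 × (-4.7295100448) − (-5.4183554635))/(2 − 1) = -4.0406646261
Shift from A(h/2): +0.6888454187.

-4.040665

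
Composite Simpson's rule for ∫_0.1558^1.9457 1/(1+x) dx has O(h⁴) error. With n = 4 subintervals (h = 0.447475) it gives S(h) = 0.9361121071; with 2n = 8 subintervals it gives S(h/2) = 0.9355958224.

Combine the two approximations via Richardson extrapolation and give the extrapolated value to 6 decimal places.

0.935561

Leading term ∝ h^4; use weight 16 = 2^4.
Top: 16(0.9355958224) − (0.9361121071) = 14.0334210513
(16 × 0.9355958224 − 0.9361121071)/(16 − 1) = 0.9355614034
Gap between inputs: 5.163e-04; correction applied: −0.0000344190.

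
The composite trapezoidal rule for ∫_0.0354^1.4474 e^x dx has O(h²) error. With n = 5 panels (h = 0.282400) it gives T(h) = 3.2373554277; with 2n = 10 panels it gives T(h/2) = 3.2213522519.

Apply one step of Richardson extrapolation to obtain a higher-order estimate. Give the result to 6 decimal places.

3.216018

With r = 2 the leading error scales as h^2, so the weight is 2^2 = 4.
Weighted: 12.8854090076 − 3.2373554277 = 9.6480535799
Extrapolated: 9.6480535799 / 3 = 3.2160178600
Gap between inputs: 1.600e-02; correction applied: −0.0053343919.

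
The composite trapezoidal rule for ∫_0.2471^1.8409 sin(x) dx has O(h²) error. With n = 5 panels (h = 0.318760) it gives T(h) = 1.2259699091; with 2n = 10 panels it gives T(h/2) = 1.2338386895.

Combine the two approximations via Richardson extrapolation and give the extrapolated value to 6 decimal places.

1.236462

Leading term ∝ h^2; use weight 4 = 2^2.
4·1.2338386895 = 4.9353547580; 4.9353547580 − 1.2259699091 = 3.7093848489
(4·1.2338386895 − 1.2259699091)/(4 − 1) = 1.2364616163
Correction |R − A(h/2)| = 2.623e-03; gap |A(h/2) − A(h)| = 7.869e-03.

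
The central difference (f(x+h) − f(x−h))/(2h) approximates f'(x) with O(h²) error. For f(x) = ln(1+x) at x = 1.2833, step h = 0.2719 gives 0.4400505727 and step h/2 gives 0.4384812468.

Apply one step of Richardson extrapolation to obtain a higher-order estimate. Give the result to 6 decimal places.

With r = 2 the leading error scales as h^2, so the weight is 2^2 = 4.
A(h/2) − A(h) = 0.4384812468 − 0.4400505727 = -0.0015693259
Correction (A(h/2) − A(h))/(4 − 1) = (-0.0015693259)/3 = -0.0005231086
R = A(h/2) + (A(h/2) − A(h))/3 = 0.4384812468 − 0.0005231086 = 0.4379581382

0.437958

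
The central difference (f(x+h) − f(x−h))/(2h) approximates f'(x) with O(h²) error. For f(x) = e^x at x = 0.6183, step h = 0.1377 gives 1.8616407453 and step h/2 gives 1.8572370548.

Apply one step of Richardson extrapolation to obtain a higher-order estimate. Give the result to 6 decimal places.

1.855769

With r = 2 the leading error scales as h^2, so the weight is 2^2 = 4.
Numerator 4×A(h/2) − A(h) = 4×1.8572370548 − 1.8616407453 = 5.5673074739
(4×1.8572370548 − 1.8616407453)/(4 − 1) = 1.8557691580
Correction |R − A(h/2)| = 1.468e-03; gap |A(h/2) − A(h)| = 4.404e-03.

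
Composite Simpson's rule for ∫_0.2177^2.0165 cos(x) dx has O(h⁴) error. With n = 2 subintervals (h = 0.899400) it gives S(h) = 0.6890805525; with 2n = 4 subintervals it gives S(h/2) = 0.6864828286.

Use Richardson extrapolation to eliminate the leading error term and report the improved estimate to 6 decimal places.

0.686310

r = 4, so 2^r = 16.
Numerator 16×A(h/2) − A(h) = 16×0.6864828286 − 0.6890805525 = 10.2946447051
Extrapolated: 10.2946447051 / 15 = 0.6863096470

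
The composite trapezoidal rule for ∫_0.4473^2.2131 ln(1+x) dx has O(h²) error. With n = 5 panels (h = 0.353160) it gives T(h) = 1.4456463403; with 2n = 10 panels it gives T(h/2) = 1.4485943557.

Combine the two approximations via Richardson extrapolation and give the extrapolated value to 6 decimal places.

1.449577

With r = 2 the leading error scales as h^2, so the weight is 2^2 = 4.
2^2·A(h/2) = 5.7943774228; minus A(h) gives 4.3487310825.
R = 4.3487310825/3 = 1.4495770275
Shift from A(h/2): +0.0009826718.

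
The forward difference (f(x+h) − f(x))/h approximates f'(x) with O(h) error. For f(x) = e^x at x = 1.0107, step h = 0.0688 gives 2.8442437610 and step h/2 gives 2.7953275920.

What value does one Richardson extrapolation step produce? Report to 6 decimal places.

2.746411

Error is O(h^1); halving h shrinks it by 2^1 = 2.
A(h/2) − A(h) = 2.7953275920 − 2.8442437610 = -0.0489161690
Correction (A(h/2) − A(h))/(2 − 1) = (-0.0489161690)/1 = -0.0489161690
R = 2.7953275920 − 0.0489161690 = 2.7464114230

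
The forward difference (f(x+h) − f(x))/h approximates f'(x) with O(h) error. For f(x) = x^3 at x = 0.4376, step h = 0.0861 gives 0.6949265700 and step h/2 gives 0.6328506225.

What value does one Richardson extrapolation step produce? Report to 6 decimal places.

0.570775

Method order is 1; weight 2^1 = 2.
2 × 0.6328506225 − 0.6949265700 = 0.5707746750
R = 0.5707746750/1 = 0.5707746750
Correction |R − A(h/2)| = 6.208e-02; gap |A(h/2) − A(h)| = 6.208e-02.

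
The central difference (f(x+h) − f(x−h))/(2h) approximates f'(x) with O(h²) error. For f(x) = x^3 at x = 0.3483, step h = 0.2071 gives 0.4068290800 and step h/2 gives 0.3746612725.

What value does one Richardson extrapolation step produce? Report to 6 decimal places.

With r = 2 the leading error scales as h^2, so the weight is 2^2 = 4.
2^2×A(h/2) = 1.4986450900; minus A(h) gives 1.0918160100.
1.0918160100 ÷ 3 = 0.3639386700
Shift from A(h/2): −0.0107226025.

0.363939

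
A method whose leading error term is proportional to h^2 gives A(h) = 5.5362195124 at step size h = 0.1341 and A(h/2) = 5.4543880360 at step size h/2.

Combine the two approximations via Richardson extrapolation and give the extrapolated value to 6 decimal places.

Error is O(h^2); halving h shrinks it by 2^2 = 4.
4×5.4543880360 − 5.5362195124 = 16.2813326316
16.2813326316 ÷ 3 = 5.4271108772

5.427111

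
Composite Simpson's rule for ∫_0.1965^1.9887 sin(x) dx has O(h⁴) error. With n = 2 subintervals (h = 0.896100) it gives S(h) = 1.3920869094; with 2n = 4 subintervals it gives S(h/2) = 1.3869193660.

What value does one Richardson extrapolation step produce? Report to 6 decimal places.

1.386575

Error is O(h^4); halving h shrinks it by 2^4 = 16.
Numerator 16*A(h/2) − A(h) = 16*1.3869193660 − 1.3920869094 = 20.7986229466
Divide by 2^4 − 1 = 15.
Extrapolated: 20.7986229466 / 15 = 1.3865748631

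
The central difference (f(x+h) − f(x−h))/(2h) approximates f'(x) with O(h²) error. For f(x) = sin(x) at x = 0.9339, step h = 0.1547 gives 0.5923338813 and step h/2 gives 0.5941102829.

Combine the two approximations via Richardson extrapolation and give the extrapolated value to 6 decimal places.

r = 2: numerator weight 4, denominator 3.
Weighted: 2.3764411316 − 0.5923338813 = 1.7841072503
R = 1.7841072503/3 = 0.5947024168

0.594702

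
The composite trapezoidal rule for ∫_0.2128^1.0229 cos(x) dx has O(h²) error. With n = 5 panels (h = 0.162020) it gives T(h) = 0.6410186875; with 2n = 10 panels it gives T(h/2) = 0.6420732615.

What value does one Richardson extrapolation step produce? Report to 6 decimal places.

Leading term ∝ h^2; use weight 4 = 2^2.
2^2×A(h/2) = 2.5682930460; minus A(h) gives 1.9272743585.
Denominator 4 − 1 = 3.
(4×0.6420732615 − 0.6410186875)/(4 − 1) = 0.6424247862
Shift from A(h/2): +0.0003515247.

0.642425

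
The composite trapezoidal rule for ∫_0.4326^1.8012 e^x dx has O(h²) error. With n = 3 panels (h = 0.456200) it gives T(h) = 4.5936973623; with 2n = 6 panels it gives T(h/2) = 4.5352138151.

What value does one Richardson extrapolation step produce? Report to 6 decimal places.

Leading term ∝ h^2; use weight 4 = 2^2.
4*4.5352138151 = 18.1408552604; subtract 4.5936973623 → 13.5471578981
Extrapolated: 13.5471578981 / 3 = 4.5157192994

4.515719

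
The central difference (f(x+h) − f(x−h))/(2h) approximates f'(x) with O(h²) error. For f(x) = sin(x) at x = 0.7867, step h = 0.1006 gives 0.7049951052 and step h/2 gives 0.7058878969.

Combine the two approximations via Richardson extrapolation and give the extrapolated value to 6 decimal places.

0.706185

Leading term ∝ h^2; use weight 4 = 2^2.
Numerator 4×A(h/2) − A(h) = 4×0.7058878969 − 0.7049951052 = 2.1185564824
Extrapolated: 2.1185564824 / 3 = 0.7061854941
Gap between inputs: 8.928e-04; correction applied: +0.0002975972.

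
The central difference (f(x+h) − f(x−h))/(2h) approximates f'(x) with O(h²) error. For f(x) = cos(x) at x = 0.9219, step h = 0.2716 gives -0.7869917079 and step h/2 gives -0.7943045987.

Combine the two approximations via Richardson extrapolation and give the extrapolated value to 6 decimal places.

Error is O(h^2); halving h shrinks it by 2^2 = 4.
2^2 × A(h/2) = -3.1772183948; minus A(h) gives -2.3902266869.
Denominator 4 − 1 = 3.
R = (-2.3902266869)/3 = -0.7967422290
Correction |R − A(h/2)| = 2.438e-03; gap |A(h/2) − A(h)| = 7.313e-03.

-0.796742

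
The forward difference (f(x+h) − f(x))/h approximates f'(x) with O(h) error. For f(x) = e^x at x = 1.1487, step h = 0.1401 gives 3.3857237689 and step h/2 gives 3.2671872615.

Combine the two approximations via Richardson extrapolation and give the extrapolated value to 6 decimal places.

3.148651

r = 1: numerator weight 2, denominator 1.
2 × 3.2671872615 − 3.3857237689 = 3.1486507541
(2 × 3.2671872615 − 3.3857237689)/(2 − 1) = 3.1486507541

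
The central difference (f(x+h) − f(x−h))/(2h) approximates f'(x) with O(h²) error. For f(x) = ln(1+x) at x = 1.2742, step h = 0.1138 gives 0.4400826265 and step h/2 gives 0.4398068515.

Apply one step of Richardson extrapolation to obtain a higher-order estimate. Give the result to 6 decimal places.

Order 2 gives 2^r = 4 and 2^r − 1 = 3.
4×0.4398068515 = 1.7592274060; 1.7592274060 − 0.4400826265 = 1.3191447795
Denominator 4 − 1 = 3.
1.3191447795 ÷ 3 = 0.4397149265
Gap between inputs: 2.758e-04; correction applied: −0.0000919250.

0.439715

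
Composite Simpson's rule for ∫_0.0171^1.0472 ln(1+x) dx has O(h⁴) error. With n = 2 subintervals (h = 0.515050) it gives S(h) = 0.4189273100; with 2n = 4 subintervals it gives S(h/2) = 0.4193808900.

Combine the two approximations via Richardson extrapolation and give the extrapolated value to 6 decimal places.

0.419411

r = 4: numerator weight 16, denominator 15.
16*0.4193808900 = 6.7100942400; subtract 0.4189273100 → 6.2911669300
Extrapolated: 6.2911669300 / 15 = 0.4194111287
Shift from A(h/2): +0.0000302387.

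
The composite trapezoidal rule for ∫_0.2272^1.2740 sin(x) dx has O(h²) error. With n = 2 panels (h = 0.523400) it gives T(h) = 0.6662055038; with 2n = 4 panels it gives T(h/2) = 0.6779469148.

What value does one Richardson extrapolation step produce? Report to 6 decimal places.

0.681861

Method order is 2; weight 2^2 = 4.
Weighted: 2.7117876592 − 0.6662055038 = 2.0455821554
Denominator 4 − 1 = 3.
(4·0.6779469148 − 0.6662055038)/(4 − 1) = 0.6818607185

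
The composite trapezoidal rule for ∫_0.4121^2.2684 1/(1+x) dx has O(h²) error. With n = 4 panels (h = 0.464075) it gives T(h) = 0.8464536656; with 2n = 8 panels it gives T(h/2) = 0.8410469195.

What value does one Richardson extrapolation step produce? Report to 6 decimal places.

0.839245

Error is O(h^2); halving h shrinks it by 2^2 = 4.
Weighted: 3.3641876780 − 0.8464536656 = 2.5177340124
Extrapolated: 2.5177340124 / 3 = 0.8392446708
Gap between inputs: 5.407e-03; correction applied: −0.0018022487.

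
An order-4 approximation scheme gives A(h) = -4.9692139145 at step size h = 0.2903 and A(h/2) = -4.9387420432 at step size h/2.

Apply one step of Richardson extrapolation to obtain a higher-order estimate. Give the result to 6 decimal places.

-4.936711

The method has order 4: 2^4 = 16.
Top: 16(-4.9387420432) − (-4.9692139145) = -74.0506587767
Divide by 2^4 − 1 = 15.
Result: -4.9367105851
Correction |R − A(h/2)| = 2.031e-03; gap |A(h/2) − A(h)| = 3.047e-02.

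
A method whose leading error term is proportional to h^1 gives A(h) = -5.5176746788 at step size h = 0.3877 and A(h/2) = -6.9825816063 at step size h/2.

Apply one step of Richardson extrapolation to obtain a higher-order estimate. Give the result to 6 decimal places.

-8.447489

The method has order 1: 2^1 = 2.
2×(-6.9825816063) − (-5.5176746788) = -8.4474885338
Denominator 2 − 1 = 1.
Result: -8.4474885338
Gap between inputs: 1.465e+00; correction applied: −1.4649069275.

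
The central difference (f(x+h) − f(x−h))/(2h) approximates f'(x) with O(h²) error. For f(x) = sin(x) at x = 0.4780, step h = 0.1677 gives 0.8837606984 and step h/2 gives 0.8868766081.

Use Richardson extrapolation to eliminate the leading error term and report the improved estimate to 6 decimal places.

0.887915

Order 2 gives 2^r = 4 and 2^r − 1 = 3.
4 × 0.8868766081 = 3.5475064324; subtract 0.8837606984 → 2.6637457340
2.6637457340 ÷ 3 = 0.8879152447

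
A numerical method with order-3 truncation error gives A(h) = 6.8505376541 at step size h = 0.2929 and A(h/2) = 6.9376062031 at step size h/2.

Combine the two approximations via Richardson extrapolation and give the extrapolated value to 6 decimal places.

6.950045

With r = 3 the leading error scales as h^3, so the weight is 2^3 = 8.
8*6.9376062031 = 55.5008496248; 55.5008496248 − 6.8505376541 = 48.6503119707
Denominator 8 − 1 = 7.
Result: 6.9500445672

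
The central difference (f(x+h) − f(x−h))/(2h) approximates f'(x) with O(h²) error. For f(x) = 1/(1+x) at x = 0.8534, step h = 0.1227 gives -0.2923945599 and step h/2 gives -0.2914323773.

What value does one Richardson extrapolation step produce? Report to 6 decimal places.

-0.291112

r = 2: numerator weight 4, denominator 3.
2^2·A(h/2) = -1.1657295092; minus A(h) gives -0.8733349493.
(4·(-0.2914323773) − (-0.2923945599))/(4 − 1) = -0.2911116498
Shift from A(h/2): +0.0003207275.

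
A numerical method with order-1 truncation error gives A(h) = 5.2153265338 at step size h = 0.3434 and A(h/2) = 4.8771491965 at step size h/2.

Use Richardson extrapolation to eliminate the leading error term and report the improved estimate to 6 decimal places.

With r = 1 the leading error scales as h^1, so the weight is 2^1 = 2.
2·4.8771491965 − 5.2153265338 = 4.5389718592
Denominator 2 − 1 = 1.
R = 4.5389718592/1 = 4.5389718592
Gap between inputs: 3.382e-01; correction applied: −0.3381773373.

4.538972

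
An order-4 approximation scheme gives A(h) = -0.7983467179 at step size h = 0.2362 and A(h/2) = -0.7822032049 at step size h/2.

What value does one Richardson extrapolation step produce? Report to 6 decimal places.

r = 4: numerator weight 16, denominator 15.
A(h/2) − A(h) = -0.7822032049 − (-0.7983467179) = 0.0161435130
Divide by 2^4 − 1 = 15: 0.0161435130/15 = 0.0010762342
R = -0.7822032049 + 0.0010762342 = -0.7811269707
Gap between inputs: 1.614e-02; correction applied: +0.0010762342.

-0.781127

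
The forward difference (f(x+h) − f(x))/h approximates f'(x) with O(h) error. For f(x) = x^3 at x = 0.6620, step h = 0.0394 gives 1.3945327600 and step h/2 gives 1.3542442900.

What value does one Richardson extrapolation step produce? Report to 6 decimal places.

1.313956

Order 1 gives 2^r = 2 and 2^r − 1 = 1.
2^1×A(h/2) = 2.7084885800; minus A(h) gives 1.3139558200.
Denominator 2 − 1 = 1.
(2×1.3542442900 − 1.3945327600)/(2 − 1) = 1.3139558200
Shift from A(h/2): −0.0402884700.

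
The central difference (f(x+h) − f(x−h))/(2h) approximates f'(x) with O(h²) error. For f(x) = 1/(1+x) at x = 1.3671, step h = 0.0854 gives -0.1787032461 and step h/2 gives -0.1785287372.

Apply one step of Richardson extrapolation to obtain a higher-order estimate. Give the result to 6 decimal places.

-0.178471

Leading term ∝ h^2; use weight 4 = 2^2.
4×(-0.1785287372) = -0.7141149488; subtract (-0.1787032461) → -0.5354117027
Extrapolated: (-0.5354117027) / 3 = -0.1784705676
Correction |R − A(h/2)| = 5.817e-05; gap |A(h/2) − A(h)| = 1.745e-04.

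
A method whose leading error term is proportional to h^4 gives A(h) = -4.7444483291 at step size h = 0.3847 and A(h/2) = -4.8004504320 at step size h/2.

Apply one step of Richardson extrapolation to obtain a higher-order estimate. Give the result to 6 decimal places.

-4.804184

With r = 4 the leading error scales as h^4, so the weight is 2^4 = 16.
16×(-4.8004504320) − (-4.7444483291) = -72.0627585829
Extrapolated: (-72.0627585829) / 15 = -4.8041839055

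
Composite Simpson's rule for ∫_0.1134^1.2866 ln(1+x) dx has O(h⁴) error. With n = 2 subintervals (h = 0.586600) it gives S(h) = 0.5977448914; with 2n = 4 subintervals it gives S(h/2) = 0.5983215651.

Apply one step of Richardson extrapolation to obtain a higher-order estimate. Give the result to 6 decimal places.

Method order is 4; weight 2^4 = 16.
Difference of the inputs: 0.5983215651 − 0.5977448914 = 0.0005766737
Correction (A(h/2) − A(h))/(16 − 1) = 0.0005766737/15 = 0.0000384449
R = 0.5983215651 + 0.0000384449 = 0.5983600100
Gap between inputs: 5.767e-04; correction applied: +0.0000384449.

0.598360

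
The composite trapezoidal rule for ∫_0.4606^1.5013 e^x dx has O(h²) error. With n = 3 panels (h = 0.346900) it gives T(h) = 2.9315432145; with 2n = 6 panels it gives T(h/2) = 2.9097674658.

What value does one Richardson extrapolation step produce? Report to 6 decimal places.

r = 2, so 2^r = 4.
4 × 2.9097674658 = 11.6390698632; subtract 2.9315432145 → 8.7075266487
Divide by 2^2 − 1 = 3.
So the Richardson estimate is 2.9025088829.
Shift from A(h/2): −0.0072585829.

2.902509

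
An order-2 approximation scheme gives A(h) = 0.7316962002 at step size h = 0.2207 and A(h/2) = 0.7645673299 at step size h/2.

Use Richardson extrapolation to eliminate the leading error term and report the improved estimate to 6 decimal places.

With r = 2 the leading error scales as h^2, so the weight is 2^2 = 4.
Numerator 4 × A(h/2) − A(h) = 4 × 0.7645673299 − 0.7316962002 = 2.3265731194
Divide by 2^2 − 1 = 3.
Result: 0.7755243731

0.775524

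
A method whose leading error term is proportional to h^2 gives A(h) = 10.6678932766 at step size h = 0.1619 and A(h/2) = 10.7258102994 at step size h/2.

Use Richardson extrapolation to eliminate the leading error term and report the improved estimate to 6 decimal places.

r = 2, so 2^r = 4.
4 × 10.7258102994 = 42.9032411976; 42.9032411976 − 10.6678932766 = 32.2353479210
R = 32.2353479210/3 = 10.7451159737
Gap between inputs: 5.792e-02; correction applied: +0.0193056743.

10.745116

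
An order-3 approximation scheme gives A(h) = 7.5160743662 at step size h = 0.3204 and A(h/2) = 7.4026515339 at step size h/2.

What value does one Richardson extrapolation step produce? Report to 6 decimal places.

7.386448

Leading term ∝ h^3; use weight 8 = 2^3.
8×7.4026515339 − 7.5160743662 = 51.7051379050
(8×7.4026515339 − 7.5160743662)/(8 − 1) = 7.3864482721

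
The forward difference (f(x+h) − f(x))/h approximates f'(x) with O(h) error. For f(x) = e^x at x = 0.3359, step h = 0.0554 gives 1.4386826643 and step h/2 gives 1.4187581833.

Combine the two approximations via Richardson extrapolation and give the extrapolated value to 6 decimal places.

Leading term ∝ h^1; use weight 2 = 2^1.
Numerator 2 × A(h/2) − A(h) = 2 × 1.4187581833 − 1.4386826643 = 1.3988337023
Divide by 2^1 − 1 = 1.
1.3988337023 ÷ 1 = 1.3988337023
Correction |R − A(h/2)| = 1.992e-02; gap |A(h/2) − A(h)| = 1.992e-02.

1.398834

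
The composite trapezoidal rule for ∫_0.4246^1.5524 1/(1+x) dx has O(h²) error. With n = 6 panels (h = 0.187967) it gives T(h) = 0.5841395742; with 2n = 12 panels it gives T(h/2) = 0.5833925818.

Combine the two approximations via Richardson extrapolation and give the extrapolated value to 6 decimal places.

Order 2 gives 2^r = 4 and 2^r − 1 = 3.
4×0.5833925818 = 2.3335703272; 2.3335703272 − 0.5841395742 = 1.7494307530
Extrapolated: 1.7494307530 / 3 = 0.5831435843

0.583144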